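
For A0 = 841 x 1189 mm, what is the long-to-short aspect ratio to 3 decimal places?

1.414

1189 / 841 = 1.414
Matches √2 ≈ 1.414 — the ISO 216 defining ratio.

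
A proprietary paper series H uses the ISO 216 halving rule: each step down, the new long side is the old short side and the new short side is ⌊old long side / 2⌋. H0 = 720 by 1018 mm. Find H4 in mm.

180 × 254 mm

H1: ⌊1018/2⌋ × 720 = 509 × 720 mm
H2: ⌊720/2⌋ × 509 = 360 × 509 mm
H3: ⌊509/2⌋ × 360 = 254 × 360 mm
H4: ⌊360/2⌋ × 254 = 180 × 254 mm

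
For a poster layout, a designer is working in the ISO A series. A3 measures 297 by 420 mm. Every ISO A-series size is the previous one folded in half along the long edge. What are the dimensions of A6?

105 × 148 mm

A4: ⌊420/2⌋ × 297 = 210 × 297 mm
A5: ⌊297/2⌋ × 210 = 148 × 210 mm
A6: ⌊210/2⌋ × 148 = 105 × 148 mm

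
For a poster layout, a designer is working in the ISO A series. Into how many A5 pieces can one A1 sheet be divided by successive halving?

16

Each ISO step halves the sheet: 1 × A1 → 2 × A2 → 4 × A3 → 8 × A4 → …
From A1 to A5 is 4 halving steps: 2^4 = 16.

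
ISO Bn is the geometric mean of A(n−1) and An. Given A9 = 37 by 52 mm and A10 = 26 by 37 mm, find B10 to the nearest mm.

31 × 44 mm

Short side: √(37 · 26) = √962 ≈ 31.0 → 31 mm
Long side: √(52 · 37) = √1924 ≈ 43.9 → 44 mm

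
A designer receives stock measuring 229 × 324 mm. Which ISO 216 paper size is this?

C4 (229 × 324 mm)

Aspect ratio 324/229 ≈ 1.415 — close to the ISO √2 ≈ 1.414.
In the C-series (envelope sizes, between A and B): C4 = 229 × 324 mm.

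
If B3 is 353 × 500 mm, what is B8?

62 × 88 mm

B4: ⌊500/2⌋ × 353 = 250 × 353 mm
B5: ⌊353/2⌋ × 250 = 176 × 250 mm
B6: ⌊250/2⌋ × 176 = 125 × 176 mm
B7: ⌊176/2⌋ × 125 = 88 × 125 mm
B8: ⌊125/2⌋ × 88 = 62 × 88 mm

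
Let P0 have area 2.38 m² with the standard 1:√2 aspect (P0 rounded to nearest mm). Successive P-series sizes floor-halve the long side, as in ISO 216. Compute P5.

Let P0's short side be w mm. w · w√2 = 2.38 m² = 2,380,000 mm², so w ≈ 1297.3 mm and w√2 ≈ 1834.6 mm → P0 = 1297 × 1835 mm.
P1: ⌊1835/2⌋ × 1297 = 917 × 1297 mm
P2: ⌊1297/2⌋ × 917 = 648 × 917 mm
P3: ⌊917/2⌋ × 648 = 458 × 648 mm
P4: ⌊648/2⌋ × 458 = 324 × 458 mm
P5: ⌊458/2⌋ × 324 = 229 × 324 mm

229 × 324 mm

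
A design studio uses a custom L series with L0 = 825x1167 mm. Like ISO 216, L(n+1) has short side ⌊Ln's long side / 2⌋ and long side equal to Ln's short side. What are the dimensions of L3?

291 × 412 mm

L1: ⌊1167/2⌋ × 825 = 583 × 825 mm
L2: ⌊825/2⌋ × 583 = 412 × 583 mm
L3: ⌊583/2⌋ × 412 = 291 × 412 mm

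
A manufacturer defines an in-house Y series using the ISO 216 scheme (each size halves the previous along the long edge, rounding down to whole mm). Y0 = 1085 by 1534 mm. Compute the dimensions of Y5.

Y1: ⌊1534/2⌋ × 1085 = 767 × 1085 mm
Y2: ⌊1085/2⌋ × 767 = 542 × 767 mm
Y3: ⌊767/2⌋ × 542 = 383 × 542 mm
Y4: ⌊542/2⌋ × 383 = 271 × 383 mm
Y5: ⌊383/2⌋ × 271 = 191 × 271 mm

191 × 271 mm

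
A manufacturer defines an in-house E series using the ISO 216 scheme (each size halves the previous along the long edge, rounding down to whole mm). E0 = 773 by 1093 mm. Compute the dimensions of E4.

E1: ⌊1093/2⌋ × 773 = 546 × 773 mm
E2: ⌊773/2⌋ × 546 = 386 × 546 mm
E3: ⌊546/2⌋ × 386 = 273 × 386 mm
E4: ⌊386/2⌋ × 273 = 193 × 273 mm

193 × 273 mm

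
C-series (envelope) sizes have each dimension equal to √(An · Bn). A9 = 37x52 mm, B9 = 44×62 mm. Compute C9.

Short side: √(37 · 44) = √1628 ≈ 40.3 → 40 mm
Long side: √(52 · 62) = √3224 ≈ 56.8 → 57 mm

40 × 57 mm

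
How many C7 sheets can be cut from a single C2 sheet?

32

Each ISO step halves the sheet: 1 × C2 → 2 × C3 → 4 × C4 → 8 × C5 → …
From C2 to C7 is 5 halving steps: 2^5 = 32.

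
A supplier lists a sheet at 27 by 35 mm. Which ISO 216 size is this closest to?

Aspect ratio 35/27 ≈ 1.296 (ISO target is √2 ≈ 1.414).
In the A-series (A0 area = 1 m²): A10 = 26 × 37 mm.
Off by 3 mm total — nearest standard size.

A10 (26 × 37 mm)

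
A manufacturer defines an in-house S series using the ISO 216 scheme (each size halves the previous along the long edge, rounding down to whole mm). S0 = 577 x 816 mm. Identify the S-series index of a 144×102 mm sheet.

S0: 577 × 816 mm
S1: 408 × 577 mm
S2: 288 × 408 mm
S3: 204 × 288 mm
S4: 144 × 204 mm
S5: 102 × 144 mm
S6: 72 × 102 mm
→ matches S5.

S5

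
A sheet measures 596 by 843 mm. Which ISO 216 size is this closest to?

Aspect ratio 843/596 ≈ 1.414 — close to the ISO √2 ≈ 1.414.
In the A-series (A0 area = 1 m²): A1 = 594 × 841 mm.
Off by 4 mm total — nearest standard size.

A1 (594 × 841 mm)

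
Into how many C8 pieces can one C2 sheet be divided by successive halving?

64

Each ISO step halves the sheet: 1 × C2 → 2 × C3 → 4 × C4 → 8 × C5 → …
From C2 to C8 is 6 halving steps: 2^6 = 64.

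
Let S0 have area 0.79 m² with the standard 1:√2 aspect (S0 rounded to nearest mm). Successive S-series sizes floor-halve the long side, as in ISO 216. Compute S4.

Let S0's short side be w mm. w · w√2 = 0.79 m² = 790,000 mm², so w ≈ 747.4 mm and w√2 ≈ 1057.0 mm → S0 = 747 × 1057 mm.
S1: ⌊1057/2⌋ × 747 = 528 × 747 mm
S2: ⌊747/2⌋ × 528 = 373 × 528 mm
S3: ⌊528/2⌋ × 373 = 264 × 373 mm
S4: ⌊373/2⌋ × 264 = 186 × 264 mm

186 × 264 mm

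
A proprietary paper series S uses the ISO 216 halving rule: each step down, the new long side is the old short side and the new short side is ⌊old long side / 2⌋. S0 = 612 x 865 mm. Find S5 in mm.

108 × 153 mm

S1: ⌊865/2⌋ × 612 = 432 × 612 mm
S2: ⌊612/2⌋ × 432 = 306 × 432 mm
S3: ⌊432/2⌋ × 306 = 216 × 306 mm
S4: ⌊306/2⌋ × 216 = 153 × 216 mm
S5: ⌊216/2⌋ × 153 = 108 × 153 mm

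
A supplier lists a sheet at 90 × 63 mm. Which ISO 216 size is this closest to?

B8 (62 × 88 mm)

Aspect ratio 90/63 ≈ 1.429 — close to the ISO √2 ≈ 1.414.
In the B-series (B0 = 1000 × 1414 mm): B8 = 62 × 88 mm.
Off by 3 mm total — nearest standard size.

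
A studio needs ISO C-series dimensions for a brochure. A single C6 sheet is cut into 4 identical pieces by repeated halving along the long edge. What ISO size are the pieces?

4 = 2^2, so 2 halving steps.
C6 → C7 → … → C8 after 2 steps.

C8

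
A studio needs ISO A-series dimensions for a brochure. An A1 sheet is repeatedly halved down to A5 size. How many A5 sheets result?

Each ISO step halves the sheet: 1 × A1 → 2 × A2 → 4 × A3 → 8 × A4 → …
From A1 to A5 is 4 halving steps: 2^4 = 16.

16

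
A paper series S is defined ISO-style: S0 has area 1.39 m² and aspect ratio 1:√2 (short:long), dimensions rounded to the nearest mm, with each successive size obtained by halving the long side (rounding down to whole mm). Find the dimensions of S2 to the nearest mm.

495 × 701 mm

Let S0's short side be w mm. w · w√2 = 1.39 m² = 1,390,000 mm², so w ≈ 991.4 mm and w√2 ≈ 1402.1 mm → S0 = 991 × 1402 mm.
S1: ⌊1402/2⌋ × 991 = 701 × 991 mm
S2: ⌊991/2⌋ × 701 = 495 × 701 mm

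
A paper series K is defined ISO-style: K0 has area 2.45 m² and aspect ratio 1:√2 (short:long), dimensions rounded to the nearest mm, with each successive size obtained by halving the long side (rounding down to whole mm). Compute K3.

Let K0's short side be w mm. w · w√2 = 2.45 m² = 2,450,000 mm², so w ≈ 1316.2 mm and w√2 ≈ 1861.4 mm → K0 = 1316 × 1861 mm.
K1: ⌊1861/2⌋ × 1316 = 930 × 1316 mm
K2: ⌊1316/2⌋ × 930 = 658 × 930 mm
K3: ⌊930/2⌋ × 658 = 465 × 658 mm

465 × 658 mm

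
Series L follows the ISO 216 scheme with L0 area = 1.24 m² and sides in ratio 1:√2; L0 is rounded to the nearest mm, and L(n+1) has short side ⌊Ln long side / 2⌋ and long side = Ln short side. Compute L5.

Let L0's short side be w mm. w · w√2 = 1.24 m² = 1,240,000 mm², so w ≈ 936.4 mm and w√2 ≈ 1324.2 mm → L0 = 936 × 1324 mm.
L1: ⌊1324/2⌋ × 936 = 662 × 936 mm
L2: ⌊936/2⌋ × 662 = 468 × 662 mm
L3: ⌊662/2⌋ × 468 = 331 × 468 mm
L4: ⌊468/2⌋ × 331 = 234 × 331 mm
L5: ⌊331/2⌋ × 234 = 165 × 234 mm

165 × 234 mm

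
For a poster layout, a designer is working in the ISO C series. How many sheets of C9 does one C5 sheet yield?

C5 = 162 × 229 mm; C9 = 40 × 57 mm.
Each halving step doubles the count; 4 steps from C5 to C9.
2^4 = 16.

16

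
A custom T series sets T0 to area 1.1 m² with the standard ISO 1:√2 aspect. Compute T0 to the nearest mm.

Let the short side be w mm. Then w · w√2 = 1.1 m² = 1,100,000 mm².
w² = 1,100,000/√2, so w ≈ 881.9 mm; long side = w√2 ≈ 1247.3 mm.

882 × 1247 mm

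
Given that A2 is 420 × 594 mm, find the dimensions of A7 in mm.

A3: ⌊594/2⌋ × 420 = 297 × 420 mm
A4: ⌊420/2⌋ × 297 = 210 × 297 mm
A5: ⌊297/2⌋ × 210 = 148 × 210 mm
A6: ⌊210/2⌋ × 148 = 105 × 148 mm
A7: ⌊148/2⌋ × 105 = 74 × 105 mm

74 × 105 mm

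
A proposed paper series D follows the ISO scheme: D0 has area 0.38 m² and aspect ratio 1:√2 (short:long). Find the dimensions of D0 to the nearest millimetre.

518 × 733 mm

Let the short side be w mm. Then w · w√2 = 0.38 m² = 380,000 mm².
w² = 380,000/√2, so w ≈ 518.4 mm; long side = w√2 ≈ 733.1 mm.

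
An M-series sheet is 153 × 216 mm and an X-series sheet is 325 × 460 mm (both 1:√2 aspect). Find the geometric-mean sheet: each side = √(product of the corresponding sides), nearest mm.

223 × 315 mm

Short side: √(153 · 325) = √49725 ≈ 223.0 → 223 mm
Long side: √(216 · 460) = √99360 ≈ 315.2 → 315 mm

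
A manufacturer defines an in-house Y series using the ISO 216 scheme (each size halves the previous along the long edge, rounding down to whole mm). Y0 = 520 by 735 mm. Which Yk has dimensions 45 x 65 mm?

Y7

Y0: 520 × 735 mm
Y1: 367 × 520 mm
Y2: 260 × 367 mm
Y3: 183 × 260 mm
Y4: 130 × 183 mm
Y5: 91 × 130 mm
Y6: 65 × 91 mm
Y7: 45 × 65 mm
Y8: 32 × 45 mm
→ matches Y7.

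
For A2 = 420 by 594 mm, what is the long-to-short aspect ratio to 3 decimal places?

1.414

594 / 420 = 1.414
Matches √2 ≈ 1.414 — the ISO 216 defining ratio.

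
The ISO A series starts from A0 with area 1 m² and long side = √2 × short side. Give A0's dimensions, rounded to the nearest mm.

841 × 1189 mm

Let the short side be w mm. Then the long side is w√2 and w · w√2 = 10⁶ mm².
w² = 10⁶/√2, so w = 1000 / 2^(1/4) ≈ 840.9 mm; long side = 1000 · 2^(1/4) ≈ 1189.2 mm.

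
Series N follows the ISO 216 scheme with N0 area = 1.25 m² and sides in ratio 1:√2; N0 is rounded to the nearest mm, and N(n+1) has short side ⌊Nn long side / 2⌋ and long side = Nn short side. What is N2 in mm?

Let N0's short side be w mm. w · w√2 = 1.25 m² = 1,250,000 mm², so w ≈ 940.2 mm and w√2 ≈ 1329.6 mm → N0 = 940 × 1330 mm.
N1: ⌊1330/2⌋ × 940 = 665 × 940 mm
N2: ⌊940/2⌋ × 665 = 470 × 665 mm

470 × 665 mm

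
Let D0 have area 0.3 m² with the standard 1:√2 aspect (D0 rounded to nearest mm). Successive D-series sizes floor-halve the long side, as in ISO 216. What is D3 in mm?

Let D0's short side be w mm. w · w√2 = 0.3 m² = 300,000 mm², so w ≈ 460.6 mm and w√2 ≈ 651.4 mm → D0 = 461 × 651 mm.
D1: ⌊651/2⌋ × 461 = 325 × 461 mm
D2: ⌊461/2⌋ × 325 = 230 × 325 mm
D3: ⌊325/2⌋ × 230 = 162 × 230 mm

162 × 230 mm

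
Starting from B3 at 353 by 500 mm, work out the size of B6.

B4: ⌊500/2⌋ × 353 = 250 × 353 mm
B5: ⌊353/2⌋ × 250 = 176 × 250 mm
B6: ⌊250/2⌋ × 176 = 125 × 176 mm

125 × 176 mm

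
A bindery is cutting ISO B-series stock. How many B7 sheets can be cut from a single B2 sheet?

32

B2 = 500 × 707 mm; B7 = 88 × 125 mm.
Each halving step doubles the count; 5 steps from B2 to B7.
2^5 = 32.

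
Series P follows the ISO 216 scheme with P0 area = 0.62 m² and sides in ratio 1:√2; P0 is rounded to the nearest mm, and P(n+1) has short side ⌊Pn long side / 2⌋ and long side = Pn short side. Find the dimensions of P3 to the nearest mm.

Let P0's short side be w mm. w · w√2 = 0.62 m² = 620,000 mm², so w ≈ 662.1 mm and w√2 ≈ 936.4 mm → P0 = 662 × 936 mm.
P1: ⌊936/2⌋ × 662 = 468 × 662 mm
P2: ⌊662/2⌋ × 468 = 331 × 468 mm
P3: ⌊468/2⌋ × 331 = 234 × 331 mm

234 × 331 mm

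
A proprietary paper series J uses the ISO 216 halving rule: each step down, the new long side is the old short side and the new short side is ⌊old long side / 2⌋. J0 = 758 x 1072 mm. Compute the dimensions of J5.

J1: ⌊1072/2⌋ × 758 = 536 × 758 mm
J2: ⌊758/2⌋ × 536 = 379 × 536 mm
J3: ⌊536/2⌋ × 379 = 268 × 379 mm
J4: ⌊379/2⌋ × 268 = 189 × 268 mm
J5: ⌊268/2⌋ × 189 = 134 × 189 mm

134 × 189 mm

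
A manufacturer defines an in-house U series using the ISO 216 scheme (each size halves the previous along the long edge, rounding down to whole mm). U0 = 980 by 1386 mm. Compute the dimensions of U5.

U1: ⌊1386/2⌋ × 980 = 693 × 980 mm
U2: ⌊980/2⌋ × 693 = 490 × 693 mm
U3: ⌊693/2⌋ × 490 = 346 × 490 mm
U4: ⌊490/2⌋ × 346 = 245 × 346 mm
U5: ⌊346/2⌋ × 245 = 173 × 245 mm

173 × 245 mm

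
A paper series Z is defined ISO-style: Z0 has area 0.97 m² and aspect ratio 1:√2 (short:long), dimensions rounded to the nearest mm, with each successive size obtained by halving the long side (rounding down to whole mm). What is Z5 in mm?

146 × 207 mm

Let Z0's short side be w mm. w · w√2 = 0.97 m² = 970,000 mm², so w ≈ 828.2 mm and w√2 ≈ 1171.2 mm → Z0 = 828 × 1171 mm.
Z1: ⌊1171/2⌋ × 828 = 585 × 828 mm
Z2: ⌊828/2⌋ × 585 = 414 × 585 mm
Z3: ⌊585/2⌋ × 414 = 292 × 414 mm
Z4: ⌊414/2⌋ × 292 = 207 × 292 mm
Z5: ⌊292/2⌋ × 207 = 146 × 207 mm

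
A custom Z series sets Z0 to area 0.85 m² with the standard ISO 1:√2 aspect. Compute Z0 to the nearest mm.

Let the short side be w mm. Then w · w√2 = 0.85 m² = 850,000 mm².
w² = 850,000/√2, so w ≈ 775.3 mm; long side = w√2 ≈ 1096.4 mm.

775 × 1096 mm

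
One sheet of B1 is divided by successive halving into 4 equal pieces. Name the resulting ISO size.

B3

4 = 2^2, so 2 halving steps.
B1 → B2 → … → B3 after 2 steps.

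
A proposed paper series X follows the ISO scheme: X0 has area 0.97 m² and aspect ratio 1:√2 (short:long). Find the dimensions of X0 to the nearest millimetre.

828 × 1171 mm

Let the short side be w mm. Then w · w√2 = 0.97 m² = 970,000 mm².
w² = 970,000/√2, so w ≈ 828.2 mm; long side = w√2 ≈ 1171.2 mm.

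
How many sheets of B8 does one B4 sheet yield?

B4 = 250 × 353 mm; B8 = 62 × 88 mm.
Each halving step doubles the count; 4 steps from B4 to B8.
2^4 = 16.

16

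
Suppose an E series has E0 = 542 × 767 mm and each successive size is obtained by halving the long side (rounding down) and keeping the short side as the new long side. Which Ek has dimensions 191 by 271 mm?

E0: 542 × 767 mm
E1: 383 × 542 mm
E2: 271 × 383 mm
E3: 191 × 271 mm
E4: 135 × 191 mm
→ matches E3.

E3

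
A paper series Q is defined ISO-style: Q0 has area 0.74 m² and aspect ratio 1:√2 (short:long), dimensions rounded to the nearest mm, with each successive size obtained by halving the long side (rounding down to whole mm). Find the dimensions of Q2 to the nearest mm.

361 × 511 mm

Let Q0's short side be w mm. w · w√2 = 0.74 m² = 740,000 mm², so w ≈ 723.4 mm and w√2 ≈ 1023.0 mm → Q0 = 723 × 1023 mm.
Q1: ⌊1023/2⌋ × 723 = 511 × 723 mm
Q2: ⌊723/2⌋ × 511 = 361 × 511 mm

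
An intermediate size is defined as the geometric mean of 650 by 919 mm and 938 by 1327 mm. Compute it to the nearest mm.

Short side: √(650 · 938) = √609700 ≈ 780.8 → 781 mm
Long side: √(919 · 1327) = √1219513 ≈ 1104.3 → 1104 mm

781 × 1104 mm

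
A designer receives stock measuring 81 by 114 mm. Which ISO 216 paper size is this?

C7 (81 × 114 mm)

Aspect ratio 114/81 ≈ 1.407 — close to the ISO √2 ≈ 1.414.
In the C-series (envelope sizes, between A and B): C7 = 81 × 114 mm.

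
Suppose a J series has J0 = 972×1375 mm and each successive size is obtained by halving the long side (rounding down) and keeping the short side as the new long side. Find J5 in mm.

J1: ⌊1375/2⌋ × 972 = 687 × 972 mm
J2: ⌊972/2⌋ × 687 = 486 × 687 mm
J3: ⌊687/2⌋ × 486 = 343 × 486 mm
J4: ⌊486/2⌋ × 343 = 243 × 343 mm
J5: ⌊343/2⌋ × 243 = 171 × 243 mm

171 × 243 mm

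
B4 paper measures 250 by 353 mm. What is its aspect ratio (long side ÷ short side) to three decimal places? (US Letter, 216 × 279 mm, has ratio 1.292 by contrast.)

1.412

353 / 250 = 1.412
ISO 216 targets √2 ≈ 1.414; the -0.002 deviation is from mm rounding.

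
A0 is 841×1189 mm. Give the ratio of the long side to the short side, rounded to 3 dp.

1189 / 841 = 1.414
Matches √2 ≈ 1.414 — the ISO 216 defining ratio.

1.414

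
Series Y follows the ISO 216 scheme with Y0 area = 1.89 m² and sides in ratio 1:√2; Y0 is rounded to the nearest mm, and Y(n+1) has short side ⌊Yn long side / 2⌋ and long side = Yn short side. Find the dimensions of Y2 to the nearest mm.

Let Y0's short side be w mm. w · w√2 = 1.89 m² = 1,890,000 mm², so w ≈ 1156.0 mm and w√2 ≈ 1634.9 mm → Y0 = 1156 × 1635 mm.
Y1: ⌊1635/2⌋ × 1156 = 817 × 1156 mm
Y2: ⌊1156/2⌋ × 817 = 578 × 817 mm

578 × 817 mm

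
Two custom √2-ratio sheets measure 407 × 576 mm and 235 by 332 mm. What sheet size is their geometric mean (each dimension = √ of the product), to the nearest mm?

309 × 437 mm

Short side: √(407 · 235) = √95645 ≈ 309.3 → 309 mm
Long side: √(576 · 332) = √191232 ≈ 437.3 → 437 mm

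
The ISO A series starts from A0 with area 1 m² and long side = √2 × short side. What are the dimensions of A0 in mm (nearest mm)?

841 × 1189 mm

Let the short side be w mm. Then the long side is w√2 and w · w√2 = 10⁶ mm².
w² = 10⁶/√2, so w = 1000 / 2^(1/4) ≈ 840.9 mm; long side = 1000 · 2^(1/4) ≈ 1189.2 mm.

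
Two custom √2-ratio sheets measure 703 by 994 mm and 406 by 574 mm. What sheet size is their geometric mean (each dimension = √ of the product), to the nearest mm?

Short side: √(703 · 406) = √285418 ≈ 534.2 → 534 mm
Long side: √(994 · 574) = √570556 ≈ 755.4 → 755 mm

534 × 755 mm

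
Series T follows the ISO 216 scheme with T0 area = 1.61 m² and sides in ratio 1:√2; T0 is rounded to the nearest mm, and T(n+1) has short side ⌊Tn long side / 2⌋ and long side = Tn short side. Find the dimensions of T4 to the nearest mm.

266 × 377 mm

Let T0's short side be w mm. w · w√2 = 1.61 m² = 1,610,000 mm², so w ≈ 1067.0 mm and w√2 ≈ 1508.9 mm → T0 = 1067 × 1509 mm.
T1: ⌊1509/2⌋ × 1067 = 754 × 1067 mm
T2: ⌊1067/2⌋ × 754 = 533 × 754 mm
T3: ⌊754/2⌋ × 533 = 377 × 533 mm
T4: ⌊533/2⌋ × 377 = 266 × 377 mm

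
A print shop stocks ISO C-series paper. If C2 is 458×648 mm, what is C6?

114 × 162 mm

C3: ⌊648/2⌋ × 458 = 324 × 458 mm
C4: ⌊458/2⌋ × 324 = 229 × 324 mm
C5: ⌊324/2⌋ × 229 = 162 × 229 mm
C6: ⌊229/2⌋ × 162 = 114 × 162 mm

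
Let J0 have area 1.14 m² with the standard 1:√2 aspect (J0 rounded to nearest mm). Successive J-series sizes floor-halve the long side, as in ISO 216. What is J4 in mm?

Let J0's short side be w mm. w · w√2 = 1.14 m² = 1,140,000 mm², so w ≈ 897.8 mm and w√2 ≈ 1269.7 mm → J0 = 898 × 1270 mm.
J1: ⌊1270/2⌋ × 898 = 635 × 898 mm
J2: ⌊898/2⌋ × 635 = 449 × 635 mm
J3: ⌊635/2⌋ × 449 = 317 × 449 mm
J4: ⌊449/2⌋ × 317 = 224 × 317 mm

224 × 317 mm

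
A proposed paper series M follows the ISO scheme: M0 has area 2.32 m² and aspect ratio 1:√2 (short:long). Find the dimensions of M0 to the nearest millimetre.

1281 × 1811 mm

Let the short side be w mm. Then w · w√2 = 2.32 m² = 2,320,000 mm².
w² = 2,320,000/√2, so w ≈ 1280.8 mm; long side = w√2 ≈ 1811.3 mm.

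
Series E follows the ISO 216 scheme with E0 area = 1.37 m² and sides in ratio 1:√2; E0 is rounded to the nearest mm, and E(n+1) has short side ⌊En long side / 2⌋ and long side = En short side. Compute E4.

246 × 348 mm

Let E0's short side be w mm. w · w√2 = 1.37 m² = 1,370,000 mm², so w ≈ 984.2 mm and w√2 ≈ 1391.9 mm → E0 = 984 × 1392 mm.
E1: ⌊1392/2⌋ × 984 = 696 × 984 mm
E2: ⌊984/2⌋ × 696 = 492 × 696 mm
E3: ⌊696/2⌋ × 492 = 348 × 492 mm
E4: ⌊492/2⌋ × 348 = 246 × 348 mm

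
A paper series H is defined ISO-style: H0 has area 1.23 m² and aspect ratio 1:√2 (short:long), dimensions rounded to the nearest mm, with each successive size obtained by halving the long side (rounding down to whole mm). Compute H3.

Let H0's short side be w mm. w · w√2 = 1.23 m² = 1,230,000 mm², so w ≈ 932.6 mm and w√2 ≈ 1318.9 mm → H0 = 933 × 1319 mm.
H1: ⌊1319/2⌋ × 933 = 659 × 933 mm
H2: ⌊933/2⌋ × 659 = 466 × 659 mm
H3: ⌊659/2⌋ × 466 = 329 × 466 mm

329 × 466 mm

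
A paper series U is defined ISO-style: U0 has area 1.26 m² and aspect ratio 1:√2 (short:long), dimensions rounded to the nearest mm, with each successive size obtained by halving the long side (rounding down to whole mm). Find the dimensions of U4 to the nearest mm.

Let U0's short side be w mm. w · w√2 = 1.26 m² = 1,260,000 mm², so w ≈ 943.9 mm and w√2 ≈ 1334.9 mm → U0 = 944 × 1335 mm.
U1: ⌊1335/2⌋ × 944 = 667 × 944 mm
U2: ⌊944/2⌋ × 667 = 472 × 667 mm
U3: ⌊667/2⌋ × 472 = 333 × 472 mm
U4: ⌊472/2⌋ × 333 = 236 × 333 mm

236 × 333 mm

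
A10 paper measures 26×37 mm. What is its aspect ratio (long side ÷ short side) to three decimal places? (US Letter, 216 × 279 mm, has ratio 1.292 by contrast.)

1.423

37 / 26 = 1.423
ISO 216 targets √2 ≈ 1.414; the +0.009 deviation is from mm rounding.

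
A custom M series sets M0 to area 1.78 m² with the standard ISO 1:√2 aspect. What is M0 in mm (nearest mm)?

1122 × 1587 mm

Let the short side be w mm. Then w · w√2 = 1.78 m² = 1,780,000 mm².
w² = 1,780,000/√2, so w ≈ 1121.9 mm; long side = w√2 ≈ 1586.6 mm.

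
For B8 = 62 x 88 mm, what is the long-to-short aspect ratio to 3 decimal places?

88 / 62 = 1.419
ISO 216 targets √2 ≈ 1.414; the +0.005 deviation is from mm rounding.

1.419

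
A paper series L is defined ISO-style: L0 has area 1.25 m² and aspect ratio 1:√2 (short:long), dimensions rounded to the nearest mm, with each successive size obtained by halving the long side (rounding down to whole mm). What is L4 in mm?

Let L0's short side be w mm. w · w√2 = 1.25 m² = 1,250,000 mm², so w ≈ 940.2 mm and w√2 ≈ 1329.6 mm → L0 = 940 × 1330 mm.
L1: ⌊1330/2⌋ × 940 = 665 × 940 mm
L2: ⌊940/2⌋ × 665 = 470 × 665 mm
L3: ⌊665/2⌋ × 470 = 332 × 470 mm
L4: ⌊470/2⌋ × 332 = 235 × 332 mm

235 × 332 mm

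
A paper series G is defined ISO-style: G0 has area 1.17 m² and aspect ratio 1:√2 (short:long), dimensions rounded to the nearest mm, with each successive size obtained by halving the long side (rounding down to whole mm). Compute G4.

Let G0's short side be w mm. w · w√2 = 1.17 m² = 1,170,000 mm², so w ≈ 909.6 mm and w√2 ≈ 1286.3 mm → G0 = 910 × 1286 mm.
G1: ⌊1286/2⌋ × 910 = 643 × 910 mm
G2: ⌊910/2⌋ × 643 = 455 × 643 mm
G3: ⌊643/2⌋ × 455 = 321 × 455 mm
G4: ⌊455/2⌋ × 321 = 227 × 321 mm

227 × 321 mm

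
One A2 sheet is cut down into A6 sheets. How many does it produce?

16

Each ISO step halves the sheet: 1 × A2 → 2 × A3 → 4 × A4 → 8 × A5 → …
From A2 to A6 is 4 halving steps: 2^4 = 16.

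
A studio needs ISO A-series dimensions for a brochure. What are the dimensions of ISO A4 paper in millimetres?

A0 = 841 × 1189 mm (A0 has area 1 m², aspect 1:√2).
A1: ⌊1189/2⌋ × 841 = 594 × 841 mm
A2: ⌊841/2⌋ × 594 = 420 × 594 mm
A3: ⌊594/2⌋ × 420 = 297 × 420 mm
A4: ⌊420/2⌋ × 297 = 210 × 297 mm

210 × 297 mm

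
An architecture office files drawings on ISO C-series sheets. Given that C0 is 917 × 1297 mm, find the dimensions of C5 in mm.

162 × 229 mm

C1: ⌊1297/2⌋ × 917 = 648 × 917 mm
C2: ⌊917/2⌋ × 648 = 458 × 648 mm
C3: ⌊648/2⌋ × 458 = 324 × 458 mm
C4: ⌊458/2⌋ × 324 = 229 × 324 mm
C5: ⌊324/2⌋ × 229 = 162 × 229 mm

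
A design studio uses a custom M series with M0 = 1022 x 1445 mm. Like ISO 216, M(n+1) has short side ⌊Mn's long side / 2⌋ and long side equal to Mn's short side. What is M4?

M1: ⌊1445/2⌋ × 1022 = 722 × 1022 mm
M2: ⌊1022/2⌋ × 722 = 511 × 722 mm
M3: ⌊722/2⌋ × 511 = 361 × 511 mm
M4: ⌊511/2⌋ × 361 = 255 × 361 mm

255 × 361 mm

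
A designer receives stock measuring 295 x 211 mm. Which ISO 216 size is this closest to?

Aspect ratio 295/211 ≈ 1.398 (ISO target is √2 ≈ 1.414).
In the A-series (A0 area = 1 m²): A4 = 210 × 297 mm.
Off by 3 mm total — nearest standard size.

A4 (210 × 297 mm)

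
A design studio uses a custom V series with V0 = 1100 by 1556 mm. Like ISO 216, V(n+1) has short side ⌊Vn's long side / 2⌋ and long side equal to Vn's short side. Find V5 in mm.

V1: ⌊1556/2⌋ × 1100 = 778 × 1100 mm
V2: ⌊1100/2⌋ × 778 = 550 × 778 mm
V3: ⌊778/2⌋ × 550 = 389 × 550 mm
V4: ⌊550/2⌋ × 389 = 275 × 389 mm
V5: ⌊389/2⌋ × 275 = 194 × 275 mm

194 × 275 mm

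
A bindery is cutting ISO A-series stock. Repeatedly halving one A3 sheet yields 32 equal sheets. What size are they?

A8

32 = 2^5, so 5 halving steps.
A3 → A4 → … → A8 after 5 steps.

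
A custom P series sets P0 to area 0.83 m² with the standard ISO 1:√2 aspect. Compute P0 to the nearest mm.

Let the short side be w mm. Then w · w√2 = 0.83 m² = 830,000 mm².
w² = 830,000/√2, so w ≈ 766.1 mm; long side = w√2 ≈ 1083.4 mm.

766 × 1083 mm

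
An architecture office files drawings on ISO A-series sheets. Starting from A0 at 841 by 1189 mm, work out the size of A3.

297 × 420 mm

A1: ⌊1189/2⌋ × 841 = 594 × 841 mm
A2: ⌊841/2⌋ × 594 = 420 × 594 mm
A3: ⌊594/2⌋ × 420 = 297 × 420 mm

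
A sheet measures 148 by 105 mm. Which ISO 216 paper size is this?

Aspect ratio 148/105 ≈ 1.410 — close to the ISO √2 ≈ 1.414.
In the A-series (A0 area = 1 m²): A6 = 105 × 148 mm.

A6 (105 × 148 mm)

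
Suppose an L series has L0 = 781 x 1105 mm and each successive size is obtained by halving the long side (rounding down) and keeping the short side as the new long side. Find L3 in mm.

L1: ⌊1105/2⌋ × 781 = 552 × 781 mm
L2: ⌊781/2⌋ × 552 = 390 × 552 mm
L3: ⌊552/2⌋ × 390 = 276 × 390 mm

276 × 390 mm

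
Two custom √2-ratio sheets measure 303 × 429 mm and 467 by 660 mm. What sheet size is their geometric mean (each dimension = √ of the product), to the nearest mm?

Short side: √(303 · 467) = √141501 ≈ 376.2 → 376 mm
Long side: √(429 · 660) = √283140 ≈ 532.1 → 532 mm

376 × 532 mm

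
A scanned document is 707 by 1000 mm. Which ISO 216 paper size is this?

B1 (707 × 1000 mm)

Aspect ratio 1000/707 ≈ 1.414 — close to the ISO √2 ≈ 1.414.
In the B-series (B0 = 1000 × 1414 mm): B1 = 707 × 1000 mm.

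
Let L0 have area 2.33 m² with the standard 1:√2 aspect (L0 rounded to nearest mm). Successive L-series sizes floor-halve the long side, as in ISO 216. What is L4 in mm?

Let L0's short side be w mm. w · w√2 = 2.33 m² = 2,330,000 mm², so w ≈ 1283.6 mm and w√2 ≈ 1815.2 mm → L0 = 1284 × 1815 mm.
L1: ⌊1815/2⌋ × 1284 = 907 × 1284 mm
L2: ⌊1284/2⌋ × 907 = 642 × 907 mm
L3: ⌊907/2⌋ × 642 = 453 × 642 mm
L4: ⌊642/2⌋ × 453 = 321 × 453 mm

321 × 453 mm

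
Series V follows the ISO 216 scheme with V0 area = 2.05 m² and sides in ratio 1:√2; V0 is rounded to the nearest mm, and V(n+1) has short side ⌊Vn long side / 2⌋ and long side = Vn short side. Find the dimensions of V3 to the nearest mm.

Let V0's short side be w mm. w · w√2 = 2.05 m² = 2,050,000 mm², so w ≈ 1204.0 mm and w√2 ≈ 1702.7 mm → V0 = 1204 × 1703 mm.
V1: ⌊1703/2⌋ × 1204 = 851 × 1204 mm
V2: ⌊1204/2⌋ × 851 = 602 × 851 mm
V3: ⌊851/2⌋ × 602 = 425 × 602 mm

425 × 602 mm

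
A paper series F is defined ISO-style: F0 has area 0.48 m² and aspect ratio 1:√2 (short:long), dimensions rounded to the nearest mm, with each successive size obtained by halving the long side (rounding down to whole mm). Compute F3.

206 × 291 mm

Let F0's short side be w mm. w · w√2 = 0.48 m² = 480,000 mm², so w ≈ 582.6 mm and w√2 ≈ 823.9 mm → F0 = 583 × 824 mm.
F1: ⌊824/2⌋ × 583 = 412 × 583 mm
F2: ⌊583/2⌋ × 412 = 291 × 412 mm
F3: ⌊412/2⌋ × 291 = 206 × 291 mm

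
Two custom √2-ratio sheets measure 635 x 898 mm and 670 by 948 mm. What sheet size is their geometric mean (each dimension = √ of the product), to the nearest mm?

652 × 923 mm

Short side: √(635 · 670) = √425450 ≈ 652.3 → 652 mm
Long side: √(898 · 948) = √851304 ≈ 922.7 → 923 mm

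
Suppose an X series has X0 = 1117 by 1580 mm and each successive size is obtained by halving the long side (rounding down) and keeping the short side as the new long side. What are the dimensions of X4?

X1: ⌊1580/2⌋ × 1117 = 790 × 1117 mm
X2: ⌊1117/2⌋ × 790 = 558 × 790 mm
X3: ⌊790/2⌋ × 558 = 395 × 558 mm
X4: ⌊558/2⌋ × 395 = 279 × 395 mm

279 × 395 mm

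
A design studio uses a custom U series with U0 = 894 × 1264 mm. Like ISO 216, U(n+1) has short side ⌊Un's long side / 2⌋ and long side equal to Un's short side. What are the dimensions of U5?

U1: ⌊1264/2⌋ × 894 = 632 × 894 mm
U2: ⌊894/2⌋ × 632 = 447 × 632 mm
U3: ⌊632/2⌋ × 447 = 316 × 447 mm
U4: ⌊447/2⌋ × 316 = 223 × 316 mm
U5: ⌊316/2⌋ × 223 = 158 × 223 mm

158 × 223 mm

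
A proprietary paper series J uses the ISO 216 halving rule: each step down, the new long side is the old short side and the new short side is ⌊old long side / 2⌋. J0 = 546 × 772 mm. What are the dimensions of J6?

J1: ⌊772/2⌋ × 546 = 386 × 546 mm
J2: ⌊546/2⌋ × 386 = 273 × 386 mm
J3: ⌊386/2⌋ × 273 = 193 × 273 mm
J4: ⌊273/2⌋ × 193 = 136 × 193 mm
J5: ⌊193/2⌋ × 136 = 96 × 136 mm
J6: ⌊136/2⌋ × 96 = 68 × 96 mm

68 × 96 mm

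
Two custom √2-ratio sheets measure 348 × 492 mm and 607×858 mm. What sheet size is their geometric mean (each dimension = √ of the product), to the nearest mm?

460 × 650 mm

Short side: √(348 · 607) = √211236 ≈ 459.6 → 460 mm
Long side: √(492 · 858) = √422136 ≈ 649.7 → 650 mm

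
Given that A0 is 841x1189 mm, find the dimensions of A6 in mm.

A1: ⌊1189/2⌋ × 841 = 594 × 841 mm
A2: ⌊841/2⌋ × 594 = 420 × 594 mm
A3: ⌊594/2⌋ × 420 = 297 × 420 mm
A4: ⌊420/2⌋ × 297 = 210 × 297 mm
A5: ⌊297/2⌋ × 210 = 148 × 210 mm
A6: ⌊210/2⌋ × 148 = 105 × 148 mm

105 × 148 mm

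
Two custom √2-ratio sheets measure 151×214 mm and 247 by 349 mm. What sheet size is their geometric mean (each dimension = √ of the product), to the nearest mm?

Short side: √(151 · 247) = √37297 ≈ 193.1 → 193 mm
Long side: √(214 · 349) = √74686 ≈ 273.3 → 273 mm

193 × 273 mm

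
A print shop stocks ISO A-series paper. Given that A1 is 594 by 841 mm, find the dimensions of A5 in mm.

A2: ⌊841/2⌋ × 594 = 420 × 594 mm
A3: ⌊594/2⌋ × 420 = 297 × 420 mm
A4: ⌊420/2⌋ × 297 = 210 × 297 mm
A5: ⌊297/2⌋ × 210 = 148 × 210 mm

148 × 210 mm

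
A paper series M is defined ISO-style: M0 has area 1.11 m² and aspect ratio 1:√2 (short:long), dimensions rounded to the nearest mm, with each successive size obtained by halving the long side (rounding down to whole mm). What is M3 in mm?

Let M0's short side be w mm. w · w√2 = 1.11 m² = 1,110,000 mm², so w ≈ 885.9 mm and w√2 ≈ 1252.9 mm → M0 = 886 × 1253 mm.
M1: ⌊1253/2⌋ × 886 = 626 × 886 mm
M2: ⌊886/2⌋ × 626 = 443 × 626 mm
M3: ⌊626/2⌋ × 443 = 313 × 443 mm

313 × 443 mm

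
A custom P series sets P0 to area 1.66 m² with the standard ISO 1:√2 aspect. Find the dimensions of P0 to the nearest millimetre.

Let the short side be w mm. Then w · w√2 = 1.66 m² = 1,660,000 mm².
w² = 1,660,000/√2, so w ≈ 1083.4 mm; long side = w√2 ≈ 1532.2 mm.

1083 × 1532 mm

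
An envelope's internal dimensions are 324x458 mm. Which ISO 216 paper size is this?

C3 (324 × 458 mm)

Aspect ratio 458/324 ≈ 1.414 — close to the ISO √2 ≈ 1.414.
In the C-series (envelope sizes, between A and B): C3 = 324 × 458 mm.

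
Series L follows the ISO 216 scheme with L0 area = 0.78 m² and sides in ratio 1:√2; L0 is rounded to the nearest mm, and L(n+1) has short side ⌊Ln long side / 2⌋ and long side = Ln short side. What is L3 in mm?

262 × 371 mm

Let L0's short side be w mm. w · w√2 = 0.78 m² = 780,000 mm², so w ≈ 742.7 mm and w√2 ≈ 1050.3 mm → L0 = 743 × 1050 mm.
L1: ⌊1050/2⌋ × 743 = 525 × 743 mm
L2: ⌊743/2⌋ × 525 = 371 × 525 mm
L3: ⌊525/2⌋ × 371 = 262 × 371 mm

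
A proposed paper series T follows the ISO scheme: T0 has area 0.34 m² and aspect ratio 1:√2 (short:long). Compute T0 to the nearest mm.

490 × 693 mm

Let the short side be w mm. Then w · w√2 = 0.34 m² = 340,000 mm².
w² = 340,000/√2, so w ≈ 490.3 mm; long side = w√2 ≈ 693.4 mm.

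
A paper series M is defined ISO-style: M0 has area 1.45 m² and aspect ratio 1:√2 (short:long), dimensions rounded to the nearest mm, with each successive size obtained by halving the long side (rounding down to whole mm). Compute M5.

Let M0's short side be w mm. w · w√2 = 1.45 m² = 1,450,000 mm², so w ≈ 1012.6 mm and w√2 ≈ 1432.0 mm → M0 = 1013 × 1432 mm.
M1: ⌊1432/2⌋ × 1013 = 716 × 1013 mm
M2: ⌊1013/2⌋ × 716 = 506 × 716 mm
M3: ⌊716/2⌋ × 506 = 358 × 506 mm
M4: ⌊506/2⌋ × 358 = 253 × 358 mm
M5: ⌊358/2⌋ × 253 = 179 × 253 mm

179 × 253 mm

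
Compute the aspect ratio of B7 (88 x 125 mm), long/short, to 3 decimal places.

1.420

125 / 88 = 1.420
ISO 216 targets √2 ≈ 1.414; the +0.006 deviation is from mm rounding.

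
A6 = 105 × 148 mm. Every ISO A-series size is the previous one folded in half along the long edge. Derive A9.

37 × 52 mm

A7: ⌊148/2⌋ × 105 = 74 × 105 mm
A8: ⌊105/2⌋ × 74 = 52 × 74 mm
A9: ⌊74/2⌋ × 52 = 37 × 52 mm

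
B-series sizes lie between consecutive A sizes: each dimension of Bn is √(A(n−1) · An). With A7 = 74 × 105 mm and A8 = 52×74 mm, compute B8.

62 × 88 mm

Short side: √(74 · 52) = √3848 ≈ 62.0 → 62 mm
Long side: √(105 · 74) = √7770 ≈ 88.1 → 88 mm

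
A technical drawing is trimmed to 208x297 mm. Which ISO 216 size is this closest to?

A4 (210 × 297 mm)

Aspect ratio 297/208 ≈ 1.428 — close to the ISO √2 ≈ 1.414.
In the A-series (A0 area = 1 m²): A4 = 210 × 297 mm.
Off by 2 mm total — nearest standard size.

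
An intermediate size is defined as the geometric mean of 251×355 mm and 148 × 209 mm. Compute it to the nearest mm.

Short side: √(251 · 148) = √37148 ≈ 192.7 → 193 mm
Long side: √(355 · 209) = √74195 ≈ 272.4 → 272 mm

193 × 272 mm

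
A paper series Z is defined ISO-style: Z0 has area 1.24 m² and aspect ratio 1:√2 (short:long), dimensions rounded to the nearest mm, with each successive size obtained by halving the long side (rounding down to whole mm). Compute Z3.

Let Z0's short side be w mm. w · w√2 = 1.24 m² = 1,240,000 mm², so w ≈ 936.4 mm and w√2 ≈ 1324.2 mm → Z0 = 936 × 1324 mm.
Z1: ⌊1324/2⌋ × 936 = 662 × 936 mm
Z2: ⌊936/2⌋ × 662 = 468 × 662 mm
Z3: ⌊662/2⌋ × 468 = 331 × 468 mm

331 × 468 mm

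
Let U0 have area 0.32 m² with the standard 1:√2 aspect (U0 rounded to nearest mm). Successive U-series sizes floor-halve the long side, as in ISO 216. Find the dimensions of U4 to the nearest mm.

119 × 168 mm

Let U0's short side be w mm. w · w√2 = 0.32 m² = 320,000 mm², so w ≈ 475.7 mm and w√2 ≈ 672.7 mm → U0 = 476 × 673 mm.
U1: ⌊673/2⌋ × 476 = 336 × 476 mm
U2: ⌊476/2⌋ × 336 = 238 × 336 mm
U3: ⌊336/2⌋ × 238 = 168 × 238 mm
U4: ⌊238/2⌋ × 168 = 119 × 168 mm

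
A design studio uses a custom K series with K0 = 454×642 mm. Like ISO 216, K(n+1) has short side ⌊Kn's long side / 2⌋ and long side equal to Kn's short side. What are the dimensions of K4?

K1 = 321 × 454 mm (from K0 by 1 halving).
K2: ⌊454/2⌋ × 321 = 227 × 321 mm
K3: ⌊321/2⌋ × 227 = 160 × 227 mm
K4: ⌊227/2⌋ × 160 = 113 × 160 mm

113 × 160 mm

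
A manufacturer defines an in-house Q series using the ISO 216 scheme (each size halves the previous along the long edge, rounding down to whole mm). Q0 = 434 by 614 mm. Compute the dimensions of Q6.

Q1 = 307 × 434 mm (from Q0 by 1 halving).
Q2: ⌊434/2⌋ × 307 = 217 × 307 mm
Q3: ⌊307/2⌋ × 217 = 153 × 217 mm
Q4: ⌊217/2⌋ × 153 = 108 × 153 mm
Q5: ⌊153/2⌋ × 108 = 76 × 108 mm
Q6: ⌊108/2⌋ × 76 = 54 × 76 mm

54 × 76 mm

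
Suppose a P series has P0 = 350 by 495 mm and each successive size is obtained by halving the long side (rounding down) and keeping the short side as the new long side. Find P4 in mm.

87 × 123 mm

P1: ⌊495/2⌋ × 350 = 247 × 350 mm
P2: ⌊350/2⌋ × 247 = 175 × 247 mm
P3: ⌊247/2⌋ × 175 = 123 × 175 mm
P4: ⌊175/2⌋ × 123 = 87 × 123 mm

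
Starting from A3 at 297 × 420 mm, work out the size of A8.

A4: ⌊420/2⌋ × 297 = 210 × 297 mm
A5: ⌊297/2⌋ × 210 = 148 × 210 mm
A6: ⌊210/2⌋ × 148 = 105 × 148 mm
A7: ⌊148/2⌋ × 105 = 74 × 105 mm
A8: ⌊105/2⌋ × 74 = 52 × 74 mm

52 × 74 mm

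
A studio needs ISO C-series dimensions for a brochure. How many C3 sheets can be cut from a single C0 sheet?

8

Each ISO step halves the sheet: 1 × C0 → 2 × C1 → 4 × C2 → 8 × C3
From C0 to C3 is 3 halving steps: 2^3 = 8.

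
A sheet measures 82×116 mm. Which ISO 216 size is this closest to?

C7 (81 × 114 mm)

Aspect ratio 116/82 ≈ 1.415 — close to the ISO √2 ≈ 1.414.
In the C-series (envelope sizes, between A and B): C7 = 81 × 114 mm.
Off by 3 mm total — nearest standard size.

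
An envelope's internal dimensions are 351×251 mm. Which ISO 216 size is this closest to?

Aspect ratio 351/251 ≈ 1.398 (ISO target is √2 ≈ 1.414).
In the B-series (B0 = 1000 × 1414 mm): B4 = 250 × 353 mm.
Off by 3 mm total — nearest standard size.

B4 (250 × 353 mm)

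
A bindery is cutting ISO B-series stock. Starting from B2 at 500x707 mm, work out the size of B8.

B3: ⌊707/2⌋ × 500 = 353 × 500 mm
B4: ⌊500/2⌋ × 353 = 250 × 353 mm
B5: ⌊353/2⌋ × 250 = 176 × 250 mm
B6: ⌊250/2⌋ × 176 = 125 × 176 mm
B7: ⌊176/2⌋ × 125 = 88 × 125 mm
B8: ⌊125/2⌋ × 88 = 62 × 88 mm

62 × 88 mm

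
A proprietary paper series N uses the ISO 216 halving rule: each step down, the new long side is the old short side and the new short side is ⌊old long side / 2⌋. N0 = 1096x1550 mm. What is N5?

193 × 274 mm

N1 = 775 × 1096 mm (from N0 by 1 halving).
N2: ⌊1096/2⌋ × 775 = 548 × 775 mm
N3: ⌊775/2⌋ × 548 = 387 × 548 mm
N4: ⌊548/2⌋ × 387 = 274 × 387 mm
N5: ⌊387/2⌋ × 274 = 193 × 274 mm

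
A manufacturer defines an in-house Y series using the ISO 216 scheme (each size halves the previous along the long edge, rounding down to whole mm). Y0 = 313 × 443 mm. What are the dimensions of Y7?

Y1 = 221 × 313 mm (from Y0 by 1 halving).
Y2: ⌊313/2⌋ × 221 = 156 × 221 mm
Y3: ⌊221/2⌋ × 156 = 110 × 156 mm
Y4: ⌊156/2⌋ × 110 = 78 × 110 mm
Y5: ⌊110/2⌋ × 78 = 55 × 78 mm
Y6: ⌊78/2⌋ × 55 = 39 × 55 mm
Y7: ⌊55/2⌋ × 39 = 27 × 39 mm

27 × 39 mm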